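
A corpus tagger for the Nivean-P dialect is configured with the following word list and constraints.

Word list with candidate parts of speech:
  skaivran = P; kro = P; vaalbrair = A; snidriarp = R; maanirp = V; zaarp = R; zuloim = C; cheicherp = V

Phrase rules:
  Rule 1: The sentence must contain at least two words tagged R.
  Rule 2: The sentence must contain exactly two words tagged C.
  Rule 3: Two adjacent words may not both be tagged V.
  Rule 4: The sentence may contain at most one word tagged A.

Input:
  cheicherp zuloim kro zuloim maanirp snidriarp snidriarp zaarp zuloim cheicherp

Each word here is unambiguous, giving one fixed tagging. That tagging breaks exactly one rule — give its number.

Fixed tagging: V C P C V R R R C V.
Applying the rules: R1 holds, R2 violated, R3 holds, R4 holds.
Only rule 2 fails.

2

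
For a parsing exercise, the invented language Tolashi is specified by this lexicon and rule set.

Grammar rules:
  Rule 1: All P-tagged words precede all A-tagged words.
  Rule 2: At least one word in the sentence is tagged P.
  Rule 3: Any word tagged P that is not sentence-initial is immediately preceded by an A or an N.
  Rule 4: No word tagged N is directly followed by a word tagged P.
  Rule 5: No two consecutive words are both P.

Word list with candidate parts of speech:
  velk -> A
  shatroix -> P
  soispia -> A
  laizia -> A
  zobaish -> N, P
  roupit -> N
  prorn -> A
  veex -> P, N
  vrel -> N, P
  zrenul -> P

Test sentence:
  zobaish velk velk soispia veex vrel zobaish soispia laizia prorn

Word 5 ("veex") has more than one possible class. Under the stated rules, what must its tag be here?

N

Candidates per position — 1:zobaish {N,P}; 2:velk {A}; 3:velk {A}; 4:soispia {A}; 5:veex {P,N}; 6:vrel {N,P}; 7:zobaish {N,P}; 8:soispia {A}; 9:laizia {A}; 10:prorn {A}.
At position 5, choosing P makes rule 1 impossible to satisfy; hence N.
At position 6, choosing P makes rule 1 impossible to satisfy; hence N.
At position 7, choosing P makes rule 1 impossible to satisfy; hence N.
At position 1, choosing N makes rule 2 impossible to satisfy; hence P.
The unique satisfying tagging is: P A A A N N N A A A.
Check: rule 1 ✓; rule 2 ✓; rule 3 ✓; rule 4 ✓; rule 5 ✓.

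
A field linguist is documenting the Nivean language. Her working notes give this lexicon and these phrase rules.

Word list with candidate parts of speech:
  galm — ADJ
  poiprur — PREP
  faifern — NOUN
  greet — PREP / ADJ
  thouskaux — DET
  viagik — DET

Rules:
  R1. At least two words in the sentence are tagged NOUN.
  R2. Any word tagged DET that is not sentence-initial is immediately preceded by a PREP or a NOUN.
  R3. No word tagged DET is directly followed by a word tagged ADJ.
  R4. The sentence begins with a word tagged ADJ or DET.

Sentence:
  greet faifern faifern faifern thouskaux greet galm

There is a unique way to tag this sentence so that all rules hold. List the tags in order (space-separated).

ADJ NOUN NOUN NOUN DET PREP ADJ

Candidates per position — 1:greet {PREP,ADJ}; 2:faifern {NOUN}; 3:faifern {NOUN}; 4:faifern {NOUN}; 5:thouskaux {DET}; 6:greet {PREP,ADJ}; 7:galm {ADJ}.
Word 1 cannot be PREP — rule 4 would then fail for every completion. It is ADJ.
Word 6 cannot be ADJ — rule 3 would then fail for every completion. It is PREP.
That leaves exactly one tagging: ADJ NOUN NOUN NOUN DET PREP ADJ.
Verifying each rule — rule 1 satisfied; rule 2 satisfied; rule 3 satisfied; rule 4 satisfied.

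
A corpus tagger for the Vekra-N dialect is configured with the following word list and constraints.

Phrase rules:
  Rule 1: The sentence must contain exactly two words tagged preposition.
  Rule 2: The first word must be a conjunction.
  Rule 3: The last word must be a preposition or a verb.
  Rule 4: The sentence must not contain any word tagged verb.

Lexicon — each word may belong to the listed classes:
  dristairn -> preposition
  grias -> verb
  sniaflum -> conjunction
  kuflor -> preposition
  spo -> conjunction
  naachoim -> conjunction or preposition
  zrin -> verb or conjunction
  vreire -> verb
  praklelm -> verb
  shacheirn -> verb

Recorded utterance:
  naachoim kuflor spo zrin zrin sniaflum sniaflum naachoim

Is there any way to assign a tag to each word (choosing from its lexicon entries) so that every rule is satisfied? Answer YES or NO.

YES

Candidates per position — 1:naachoim {conjunction,preposition}; 2:kuflor {preposition}; 3:spo {conjunction}; 4:zrin {verb,conjunction}; 5:zrin {verb,conjunction}; 6:sniaflum {conjunction}; 7:sniaflum {conjunction}; 8:naachoim {conjunction,preposition}.
One satisfying assignment: conjunction preposition conjunction conjunction conjunction conjunction conjunction preposition.
Checking: rule 1 ok; rule 2 ok; rule 3 ok; rule 4 ok.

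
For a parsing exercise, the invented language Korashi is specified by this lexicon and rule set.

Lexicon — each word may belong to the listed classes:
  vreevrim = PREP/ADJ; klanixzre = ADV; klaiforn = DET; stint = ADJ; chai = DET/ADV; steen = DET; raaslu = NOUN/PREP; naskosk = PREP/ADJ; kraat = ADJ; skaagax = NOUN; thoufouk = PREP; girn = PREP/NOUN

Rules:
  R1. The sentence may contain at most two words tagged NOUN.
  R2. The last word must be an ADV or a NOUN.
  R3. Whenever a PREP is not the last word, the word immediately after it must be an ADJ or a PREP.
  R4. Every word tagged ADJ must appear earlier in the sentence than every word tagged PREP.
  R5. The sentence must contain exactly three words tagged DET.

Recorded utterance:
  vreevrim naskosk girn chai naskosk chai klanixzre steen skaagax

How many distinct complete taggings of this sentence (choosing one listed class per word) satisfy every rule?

1

Candidates per position — 1:vreevrim {PREP,ADJ}; 2:naskosk {PREP,ADJ}; 3:girn {PREP,NOUN}; 4:chai {DET,ADV}; 5:naskosk {PREP,ADJ}; 6:chai {DET,ADV}; 7:klanixzre {ADV}; 8:steen {DET}; 9:skaagax {NOUN}.
There are 64 candidate sequences in total.
The sequences that satisfy every rule: ADJ ADJ NOUN DET ADJ DET ADV DET NOUN.
Count = 1.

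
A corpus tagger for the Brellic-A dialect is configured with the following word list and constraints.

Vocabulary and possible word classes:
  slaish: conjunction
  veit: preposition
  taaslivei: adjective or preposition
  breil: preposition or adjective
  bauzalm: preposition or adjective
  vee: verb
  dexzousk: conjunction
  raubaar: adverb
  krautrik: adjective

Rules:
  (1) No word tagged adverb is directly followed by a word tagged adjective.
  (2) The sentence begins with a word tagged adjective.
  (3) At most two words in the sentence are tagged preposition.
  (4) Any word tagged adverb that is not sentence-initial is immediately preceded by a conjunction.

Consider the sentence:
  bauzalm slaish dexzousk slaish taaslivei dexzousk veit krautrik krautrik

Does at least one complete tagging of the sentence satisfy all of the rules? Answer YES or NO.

YES

Candidates per position — 1:bauzalm {preposition,adjective}; 2:slaish {conjunction}; 3:dexzousk {conjunction}; 4:slaish {conjunction}; 5:taaslivei {adjective,preposition}; 6:dexzousk {conjunction}; 7:veit {preposition}; 8:krautrik {adjective}; 9:krautrik {adjective}.
One satisfying assignment: adjective conjunction conjunction conjunction preposition conjunction preposition adjective adjective.
Check: rule 1 satisfied; rule 2 satisfied; rule 3 satisfied; rule 4 satisfied.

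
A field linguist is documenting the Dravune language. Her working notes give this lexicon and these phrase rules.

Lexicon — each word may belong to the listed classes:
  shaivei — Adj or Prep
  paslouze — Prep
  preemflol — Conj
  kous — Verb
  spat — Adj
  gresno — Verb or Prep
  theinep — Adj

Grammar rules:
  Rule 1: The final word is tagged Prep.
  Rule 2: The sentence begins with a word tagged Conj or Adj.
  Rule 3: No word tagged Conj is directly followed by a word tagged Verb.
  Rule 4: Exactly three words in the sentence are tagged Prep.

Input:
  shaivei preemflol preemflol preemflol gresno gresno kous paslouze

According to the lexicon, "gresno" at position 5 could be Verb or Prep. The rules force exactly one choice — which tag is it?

Candidates per position — 1:shaivei {Adj,Prep}; 2:preemflol {Conj}; 3:preemflol {Conj}; 4:preemflol {Conj}; 5:gresno {Verb,Prep}; 6:gresno {Verb,Prep}; 7:kous {Verb}; 8:paslouze {Prep}.
Word 1 cannot be Prep — rule 2 would then fail for every completion. It is Adj.
Word 5 cannot be Verb — rule 3 would then fail for every completion. It is Prep.
Word 6 cannot be Verb — rule 4 would then fail for every completion. It is Prep.
So the tagging must be: Adj Conj Conj Conj Prep Prep Verb Prep.
Rule-by-rule: rule 1 ✓; rule 2 ✓; rule 3 ✓; rule 4 ✓.

Prep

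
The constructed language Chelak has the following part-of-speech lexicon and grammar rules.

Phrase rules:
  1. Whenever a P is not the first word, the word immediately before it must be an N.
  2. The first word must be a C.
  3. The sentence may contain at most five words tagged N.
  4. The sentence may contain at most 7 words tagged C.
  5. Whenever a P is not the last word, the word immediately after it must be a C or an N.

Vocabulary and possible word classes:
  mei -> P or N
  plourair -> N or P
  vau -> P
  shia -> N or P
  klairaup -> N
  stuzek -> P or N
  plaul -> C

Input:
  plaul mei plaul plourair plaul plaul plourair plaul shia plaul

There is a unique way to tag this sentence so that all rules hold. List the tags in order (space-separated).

Candidates per position — 1:plaul {C}; 2:mei {P,N}; 3:plaul {C}; 4:plourair {N,P}; 5:plaul {C}; 6:plaul {C}; 7:plourair {N,P}; 8:plaul {C}; 9:shia {N,P}; 10:plaul {C}.
At position 2, choosing P makes rule 1 impossible to satisfy; hence N.
At position 4, choosing P makes rule 1 impossible to satisfy; hence N.
At position 7, choosing P makes rule 1 impossible to satisfy; hence N.
At position 9, choosing P makes rule 1 impossible to satisfy; hence N.
The only consistent sequence is: C N C N C C N C N C.
Verifying each rule — rule 1 ok; rule 2 ok; rule 3 ok; rule 4 ok; rule 5 ok.

C N C N C C N C N C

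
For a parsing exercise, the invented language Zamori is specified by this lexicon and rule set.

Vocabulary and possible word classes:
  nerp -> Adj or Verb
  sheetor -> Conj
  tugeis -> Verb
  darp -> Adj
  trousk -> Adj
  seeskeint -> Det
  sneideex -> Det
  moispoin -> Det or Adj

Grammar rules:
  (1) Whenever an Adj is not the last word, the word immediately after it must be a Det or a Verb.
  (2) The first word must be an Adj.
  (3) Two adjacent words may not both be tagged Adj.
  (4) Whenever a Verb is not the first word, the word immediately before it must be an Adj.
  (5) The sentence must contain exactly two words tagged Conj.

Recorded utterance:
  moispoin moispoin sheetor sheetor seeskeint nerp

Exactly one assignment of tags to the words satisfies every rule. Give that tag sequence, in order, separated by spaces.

Candidates per position — 1:moispoin {Det,Adj}; 2:moispoin {Det,Adj}; 3:sheetor {Conj}; 4:sheetor {Conj}; 5:seeskeint {Det}; 6:nerp {Adj,Verb}.
Position 1: Det is ruled out by rule 2; that leaves Adj.
Position 2: Adj is ruled out by rule 1; that leaves Det.
Position 6: Verb is ruled out by rule 4; that leaves Adj.
That leaves exactly one tagging: Adj Det Conj Conj Det Adj.
Verifying each rule — rule 1 ✓; rule 2 ✓; rule 3 ✓; rule 4 ✓; rule 5 ✓.

Adj Det Conj Conj Det Adj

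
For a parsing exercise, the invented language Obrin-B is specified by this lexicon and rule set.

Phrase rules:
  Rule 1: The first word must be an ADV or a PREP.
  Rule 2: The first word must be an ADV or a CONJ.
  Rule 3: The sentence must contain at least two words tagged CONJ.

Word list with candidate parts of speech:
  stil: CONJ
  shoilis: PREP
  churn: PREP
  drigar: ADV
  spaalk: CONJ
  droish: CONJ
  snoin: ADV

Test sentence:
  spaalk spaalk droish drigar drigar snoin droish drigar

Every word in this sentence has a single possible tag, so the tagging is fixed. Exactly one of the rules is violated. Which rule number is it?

Fixed tagging: CONJ CONJ CONJ ADV ADV ADV CONJ ADV.
Rule check: R1 violated, R2 holds, R3 holds.
Only rule 1 fails.

1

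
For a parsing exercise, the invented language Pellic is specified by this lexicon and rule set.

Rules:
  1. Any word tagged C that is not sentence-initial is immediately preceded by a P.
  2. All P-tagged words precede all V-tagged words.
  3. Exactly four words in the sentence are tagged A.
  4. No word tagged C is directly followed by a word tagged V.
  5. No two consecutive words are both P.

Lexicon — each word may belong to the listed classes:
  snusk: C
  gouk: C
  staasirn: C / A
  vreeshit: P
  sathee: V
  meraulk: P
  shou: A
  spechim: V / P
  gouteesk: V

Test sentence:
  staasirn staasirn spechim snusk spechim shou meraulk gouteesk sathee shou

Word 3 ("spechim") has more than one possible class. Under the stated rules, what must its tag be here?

Candidates per position — 1:staasirn {C,A}; 2:staasirn {C,A}; 3:spechim {V,P}; 4:snusk {C}; 5:spechim {V,P}; 6:shou {A}; 7:meraulk {P}; 8:gouteesk {V}; 9:sathee {V}; 10:shou {A}.
Word 1 cannot be C — rule 3 would then fail for every completion. It is A.
Word 2 cannot be C — rule 1 would then fail for every completion. It is A.
Word 3 cannot be V — rule 1 would then fail for every completion. It is P.
Word 5 cannot be V — rule 2 would then fail for every completion. It is P.
The unique satisfying tagging is: A A P C P A P V V A.
Rule-by-rule: rule 1 holds; rule 2 holds; rule 3 holds; rule 4 holds; rule 5 holds.

P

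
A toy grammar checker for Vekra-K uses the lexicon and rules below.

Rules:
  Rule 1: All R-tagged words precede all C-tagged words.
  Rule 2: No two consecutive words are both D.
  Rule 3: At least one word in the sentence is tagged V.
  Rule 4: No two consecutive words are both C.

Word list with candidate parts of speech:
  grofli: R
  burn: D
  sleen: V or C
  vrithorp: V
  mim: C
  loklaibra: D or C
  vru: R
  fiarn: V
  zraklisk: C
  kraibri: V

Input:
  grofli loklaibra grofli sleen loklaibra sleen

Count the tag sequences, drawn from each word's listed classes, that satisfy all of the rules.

4

Candidates per position — 1:grofli {R}; 2:loklaibra {D,C}; 3:grofli {R}; 4:sleen {V,C}; 5:loklaibra {D,C}; 6:sleen {V,C}.
There are 16 candidate sequences in total.
The sequences that satisfy every rule: R D R V D V; R D R V D C; R D R V C V; R D R C D V.
Count = 4.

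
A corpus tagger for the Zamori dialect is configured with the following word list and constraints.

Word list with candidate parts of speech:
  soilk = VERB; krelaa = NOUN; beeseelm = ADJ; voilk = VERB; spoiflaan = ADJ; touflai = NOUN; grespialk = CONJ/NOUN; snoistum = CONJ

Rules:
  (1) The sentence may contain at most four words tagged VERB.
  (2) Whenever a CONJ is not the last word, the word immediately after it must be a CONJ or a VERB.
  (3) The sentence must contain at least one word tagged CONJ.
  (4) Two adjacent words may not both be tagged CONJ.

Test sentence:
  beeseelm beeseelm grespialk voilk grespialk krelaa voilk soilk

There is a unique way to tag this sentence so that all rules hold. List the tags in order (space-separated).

ADJ ADJ CONJ VERB NOUN NOUN VERB VERB

Candidates per position — 1:beeseelm {ADJ}; 2:beeseelm {ADJ}; 3:grespialk {CONJ,NOUN}; 4:voilk {VERB}; 5:grespialk {CONJ,NOUN}; 6:krelaa {NOUN}; 7:voilk {VERB}; 8:soilk {VERB}.
Word 5 cannot be CONJ — rule 2 would then fail for every completion. It is NOUN.
Word 3 cannot be NOUN — rule 3 would then fail for every completion. It is CONJ.
The unique satisfying tagging is: ADJ ADJ CONJ VERB NOUN NOUN VERB VERB.
Rule-by-rule: rule 1 holds; rule 2 holds; rule 3 holds; rule 4 holds.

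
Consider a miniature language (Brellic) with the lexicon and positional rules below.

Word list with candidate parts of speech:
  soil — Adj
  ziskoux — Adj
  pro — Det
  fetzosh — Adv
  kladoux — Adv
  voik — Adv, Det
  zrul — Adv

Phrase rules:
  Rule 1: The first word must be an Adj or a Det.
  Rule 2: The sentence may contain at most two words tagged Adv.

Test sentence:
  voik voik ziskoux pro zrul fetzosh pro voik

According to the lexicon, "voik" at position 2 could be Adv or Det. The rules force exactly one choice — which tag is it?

Candidates per position — 1:voik {Adv,Det}; 2:voik {Adv,Det}; 3:ziskoux {Adj}; 4:pro {Det}; 5:zrul {Adv}; 6:fetzosh {Adv}; 7:pro {Det}; 8:voik {Adv,Det}.
Position 1: Adv is ruled out by rule 1; that leaves Det.
Position 2: Adv is ruled out by rule 2; that leaves Det.
Position 8: Adv is ruled out by rule 2; that leaves Det.
The only consistent sequence is: Det Det Adj Det Adv Adv Det Det.
Checking: rule 1 ✓; rule 2 ✓.

Det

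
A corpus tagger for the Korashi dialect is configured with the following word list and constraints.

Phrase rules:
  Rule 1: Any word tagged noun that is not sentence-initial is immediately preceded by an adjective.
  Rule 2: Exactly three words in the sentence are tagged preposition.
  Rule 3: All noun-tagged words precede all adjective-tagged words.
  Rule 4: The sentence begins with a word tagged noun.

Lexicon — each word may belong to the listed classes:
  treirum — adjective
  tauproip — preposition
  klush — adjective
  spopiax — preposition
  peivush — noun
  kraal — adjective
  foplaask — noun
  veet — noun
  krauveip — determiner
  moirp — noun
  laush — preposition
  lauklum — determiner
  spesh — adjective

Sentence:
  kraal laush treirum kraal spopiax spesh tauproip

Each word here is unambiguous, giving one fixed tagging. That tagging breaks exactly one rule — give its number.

4

Fixed tagging: adjective preposition adjective adjective preposition adjective preposition.
Rule check: R1 pass, R2 pass, R3 pass, R4 fail.
Only rule 4 fails.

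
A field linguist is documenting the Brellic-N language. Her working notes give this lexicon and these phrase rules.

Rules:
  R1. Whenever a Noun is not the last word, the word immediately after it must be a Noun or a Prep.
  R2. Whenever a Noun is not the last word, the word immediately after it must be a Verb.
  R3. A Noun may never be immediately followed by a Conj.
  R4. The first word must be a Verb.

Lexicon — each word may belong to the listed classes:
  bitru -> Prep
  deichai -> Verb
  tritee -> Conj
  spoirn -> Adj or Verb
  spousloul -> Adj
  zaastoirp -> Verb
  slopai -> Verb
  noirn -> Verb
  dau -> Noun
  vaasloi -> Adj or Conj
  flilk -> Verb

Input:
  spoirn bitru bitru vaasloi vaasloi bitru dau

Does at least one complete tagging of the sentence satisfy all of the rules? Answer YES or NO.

Candidates per position — 1:spoirn {Adj,Verb}; 2:bitru {Prep}; 3:bitru {Prep}; 4:vaasloi {Adj,Conj}; 5:vaasloi {Adj,Conj}; 6:bitru {Prep}; 7:dau {Noun}.
One satisfying assignment: Verb Prep Prep Conj Adj Prep Noun.
Check: rule 1 holds; rule 2 holds; rule 3 holds; rule 4 holds.

YES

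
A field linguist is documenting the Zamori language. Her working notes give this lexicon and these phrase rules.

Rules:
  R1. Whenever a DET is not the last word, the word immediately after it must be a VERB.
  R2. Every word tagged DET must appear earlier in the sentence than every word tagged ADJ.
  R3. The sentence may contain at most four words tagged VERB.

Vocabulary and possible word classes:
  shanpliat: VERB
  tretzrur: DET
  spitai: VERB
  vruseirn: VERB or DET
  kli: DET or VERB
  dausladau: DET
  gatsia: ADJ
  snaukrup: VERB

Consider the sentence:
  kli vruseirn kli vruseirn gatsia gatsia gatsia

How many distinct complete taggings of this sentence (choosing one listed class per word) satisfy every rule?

5

Candidates per position — 1:kli {DET,VERB}; 2:vruseirn {VERB,DET}; 3:kli {DET,VERB}; 4:vruseirn {VERB,DET}; 5:gatsia {ADJ}; 6:gatsia {ADJ}; 7:gatsia {ADJ}.
There are 16 candidate sequences in total.
The sequences that satisfy every rule: DET VERB DET VERB ADJ ADJ ADJ; DET VERB VERB VERB ADJ ADJ ADJ; VERB VERB DET VERB ADJ ADJ ADJ; VERB VERB VERB VERB ADJ ADJ ADJ; VERB DET VERB VERB ADJ ADJ ADJ.
Count = 5.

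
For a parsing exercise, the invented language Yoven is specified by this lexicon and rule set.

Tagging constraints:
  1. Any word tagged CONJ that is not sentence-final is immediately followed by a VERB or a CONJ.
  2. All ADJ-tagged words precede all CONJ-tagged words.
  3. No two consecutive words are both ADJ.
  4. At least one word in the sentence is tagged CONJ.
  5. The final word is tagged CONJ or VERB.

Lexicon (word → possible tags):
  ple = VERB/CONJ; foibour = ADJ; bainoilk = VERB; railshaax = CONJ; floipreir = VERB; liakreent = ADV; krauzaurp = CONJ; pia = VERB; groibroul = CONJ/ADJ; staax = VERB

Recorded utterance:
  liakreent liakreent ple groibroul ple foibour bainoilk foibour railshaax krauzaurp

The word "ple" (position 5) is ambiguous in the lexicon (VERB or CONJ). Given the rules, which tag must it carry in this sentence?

VERB

Candidates per position — 1:liakreent {ADV}; 2:liakreent {ADV}; 3:ple {VERB,CONJ}; 4:groibroul {CONJ,ADJ}; 5:ple {VERB,CONJ}; 6:foibour {ADJ}; 7:bainoilk {VERB}; 8:foibour {ADJ}; 9:railshaax {CONJ}; 10:krauzaurp {CONJ}.
Position 3: CONJ is ruled out by rule 2; that leaves VERB.
Position 4: CONJ is ruled out by rule 2; that leaves ADJ.
Position 5: CONJ is ruled out by rule 1; that leaves VERB.
So the tagging must be: ADV ADV VERB ADJ VERB ADJ VERB ADJ CONJ CONJ.
Verifying each rule — rule 1 ok; rule 2 ok; rule 3 ok; rule 4 ok; rule 5 ok.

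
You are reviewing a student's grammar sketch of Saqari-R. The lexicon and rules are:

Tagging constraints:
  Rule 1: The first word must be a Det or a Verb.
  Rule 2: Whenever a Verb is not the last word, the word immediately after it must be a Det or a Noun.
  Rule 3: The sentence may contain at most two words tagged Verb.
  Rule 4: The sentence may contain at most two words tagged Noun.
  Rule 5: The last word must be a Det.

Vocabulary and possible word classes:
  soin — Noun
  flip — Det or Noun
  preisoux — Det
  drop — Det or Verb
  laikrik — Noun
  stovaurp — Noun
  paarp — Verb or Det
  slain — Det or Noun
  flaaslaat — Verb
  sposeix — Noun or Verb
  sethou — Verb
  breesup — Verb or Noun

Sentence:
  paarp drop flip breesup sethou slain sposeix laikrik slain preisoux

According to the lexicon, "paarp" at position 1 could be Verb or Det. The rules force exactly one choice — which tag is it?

Candidates per position — 1:paarp {Verb,Det}; 2:drop {Det,Verb}; 3:flip {Det,Noun}; 4:breesup {Verb,Noun}; 5:sethou {Verb}; 6:slain {Det,Noun}; 7:sposeix {Noun,Verb}; 8:laikrik {Noun}; 9:slain {Det,Noun}; 10:preisoux {Det}.
Position 4: Verb is ruled out by rule 2; that leaves Noun.
Position 6: Noun is ruled out by rule 4; that leaves Det.
Position 7: Noun is ruled out by rule 4; that leaves Verb.
Position 9: Noun is ruled out by rule 4; that leaves Det.
Position 1: Verb is ruled out by rule 3; that leaves Det.
Position 2: Verb is ruled out by rule 3; that leaves Det.
Position 3: Noun is ruled out by rule 4; that leaves Det.
So the tagging must be: Det Det Det Noun Verb Det Verb Noun Det Det.
Rule-by-rule: rule 1 holds; rule 2 holds; rule 3 holds; rule 4 holds; rule 5 holds.

Det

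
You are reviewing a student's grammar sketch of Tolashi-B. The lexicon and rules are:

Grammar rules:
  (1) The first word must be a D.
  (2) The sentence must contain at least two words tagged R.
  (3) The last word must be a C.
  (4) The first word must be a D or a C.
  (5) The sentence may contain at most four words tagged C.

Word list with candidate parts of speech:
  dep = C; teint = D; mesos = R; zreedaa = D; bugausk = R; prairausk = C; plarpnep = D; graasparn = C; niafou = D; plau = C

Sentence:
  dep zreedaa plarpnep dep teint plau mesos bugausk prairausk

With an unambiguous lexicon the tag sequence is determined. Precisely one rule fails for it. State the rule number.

1

Fixed tagging: C D D C D C R R C.
Rule check: R1 ✗, R2 ✓, R3 ✓, R4 ✓, R5 ✓.
Only rule 1 fails.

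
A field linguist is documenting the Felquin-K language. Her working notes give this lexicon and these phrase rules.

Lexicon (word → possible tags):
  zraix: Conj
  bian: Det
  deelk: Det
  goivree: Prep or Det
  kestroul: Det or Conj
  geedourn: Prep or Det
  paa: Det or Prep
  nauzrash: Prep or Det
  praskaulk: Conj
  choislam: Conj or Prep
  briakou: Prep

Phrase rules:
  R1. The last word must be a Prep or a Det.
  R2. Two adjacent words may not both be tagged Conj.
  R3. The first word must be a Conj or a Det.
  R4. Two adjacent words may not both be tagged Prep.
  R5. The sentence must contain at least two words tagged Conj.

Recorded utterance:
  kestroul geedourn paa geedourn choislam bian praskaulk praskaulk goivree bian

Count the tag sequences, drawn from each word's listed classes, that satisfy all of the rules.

0

Candidates per position — 1:kestroul {Det,Conj}; 2:geedourn {Prep,Det}; 3:paa {Det,Prep}; 4:geedourn {Prep,Det}; 5:choislam {Conj,Prep}; 6:bian {Det}; 7:praskaulk {Conj}; 8:praskaulk {Conj}; 9:goivree {Prep,Det}; 10:bian {Det}.
There are 64 candidate sequences in total.
Rule 2 cannot be satisfied by any choice of tags from the lexicon.
So there is no consistent tagging.
Count = 0.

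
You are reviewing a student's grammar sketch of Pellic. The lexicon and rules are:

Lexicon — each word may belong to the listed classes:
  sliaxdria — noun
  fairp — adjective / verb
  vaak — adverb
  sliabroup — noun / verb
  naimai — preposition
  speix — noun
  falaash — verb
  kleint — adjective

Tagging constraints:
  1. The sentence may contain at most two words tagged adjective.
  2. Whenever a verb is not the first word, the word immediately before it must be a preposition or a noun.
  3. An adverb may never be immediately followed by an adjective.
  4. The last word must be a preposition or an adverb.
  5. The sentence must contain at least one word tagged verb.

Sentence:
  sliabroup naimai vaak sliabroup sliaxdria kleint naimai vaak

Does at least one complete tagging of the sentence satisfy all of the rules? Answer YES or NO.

Candidates per position — 1:sliabroup {noun,verb}; 2:naimai {preposition}; 3:vaak {adverb}; 4:sliabroup {noun,verb}; 5:sliaxdria {noun}; 6:kleint {adjective}; 7:naimai {preposition}; 8:vaak {adverb}.
One satisfying assignment: verb preposition adverb noun noun adjective preposition adverb.
Check: rule 1 ok; rule 2 ok; rule 3 ok; rule 4 ok; rule 5 ok.

YES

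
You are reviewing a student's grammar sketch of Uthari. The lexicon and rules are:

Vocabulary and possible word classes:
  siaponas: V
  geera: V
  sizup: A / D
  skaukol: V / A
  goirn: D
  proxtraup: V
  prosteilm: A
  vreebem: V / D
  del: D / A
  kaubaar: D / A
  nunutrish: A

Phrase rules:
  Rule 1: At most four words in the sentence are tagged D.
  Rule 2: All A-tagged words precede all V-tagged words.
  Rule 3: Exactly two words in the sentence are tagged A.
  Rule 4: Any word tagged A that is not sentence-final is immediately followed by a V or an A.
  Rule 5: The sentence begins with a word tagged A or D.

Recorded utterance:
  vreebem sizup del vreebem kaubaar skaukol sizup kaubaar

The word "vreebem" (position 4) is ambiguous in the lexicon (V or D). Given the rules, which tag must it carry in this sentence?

V

Candidates per position — 1:vreebem {V,D}; 2:sizup {A,D}; 3:del {D,A}; 4:vreebem {V,D}; 5:kaubaar {D,A}; 6:skaukol {V,A}; 7:sizup {A,D}; 8:kaubaar {D,A}.
Position 1: tagging it V would leave rule 5 unsatisfiable, so it must be D.
Position 4: the remaining choice is settled jointly with positions 2, 3, 5, 6, 7, 8 — only V at position 4 is part of a tagging that satisfies every rule.
The unique satisfying tagging is: D A A V D V D D.
Checking: rule 1 ok; rule 2 ok; rule 3 ok; rule 4 ok; rule 5 ok.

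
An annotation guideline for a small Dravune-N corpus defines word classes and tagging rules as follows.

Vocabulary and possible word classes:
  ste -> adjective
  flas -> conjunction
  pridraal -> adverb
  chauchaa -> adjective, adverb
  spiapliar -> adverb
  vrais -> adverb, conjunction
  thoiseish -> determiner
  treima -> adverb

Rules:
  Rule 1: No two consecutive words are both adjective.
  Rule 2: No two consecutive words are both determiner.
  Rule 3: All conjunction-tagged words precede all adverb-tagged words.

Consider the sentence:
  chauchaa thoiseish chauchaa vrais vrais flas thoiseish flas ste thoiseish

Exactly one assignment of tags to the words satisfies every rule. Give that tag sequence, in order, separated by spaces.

Candidates per position — 1:chauchaa {adjective,adverb}; 2:thoiseish {determiner}; 3:chauchaa {adjective,adverb}; 4:vrais {adverb,conjunction}; 5:vrais {adverb,conjunction}; 6:flas {conjunction}; 7:thoiseish {determiner}; 8:flas {conjunction}; 9:ste {adjective}; 10:thoiseish {determiner}.
If word 1 were adverb, no tagging could satisfy rule 3; so word 1 is adjective.
If word 3 were adverb, no tagging could satisfy rule 3; so word 3 is adjective.
If word 4 were adverb, no tagging could satisfy rule 3; so word 4 is conjunction.
If word 5 were adverb, no tagging could satisfy rule 3; so word 5 is conjunction.
So the tagging must be: adjective determiner adjective conjunction conjunction conjunction determiner conjunction adjective determiner.
Check: rule 1 satisfied; rule 2 satisfied; rule 3 satisfied.

adjective determiner adjective conjunction conjunction conjunction determiner conjunction adjective determiner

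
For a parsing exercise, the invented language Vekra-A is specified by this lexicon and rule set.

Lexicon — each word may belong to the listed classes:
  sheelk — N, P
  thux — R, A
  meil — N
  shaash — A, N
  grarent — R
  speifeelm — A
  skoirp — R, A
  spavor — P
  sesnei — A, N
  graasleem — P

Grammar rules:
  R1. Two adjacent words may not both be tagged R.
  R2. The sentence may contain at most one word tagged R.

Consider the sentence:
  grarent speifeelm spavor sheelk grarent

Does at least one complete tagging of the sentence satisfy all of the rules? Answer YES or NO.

NO

Candidates per position — 1:grarent {R}; 2:speifeelm {A}; 3:spavor {P}; 4:sheelk {N,P}; 5:grarent {R}.
Rule 2 cannot be satisfied by any choice of tags from the lexicon.
So there is no consistent tagging.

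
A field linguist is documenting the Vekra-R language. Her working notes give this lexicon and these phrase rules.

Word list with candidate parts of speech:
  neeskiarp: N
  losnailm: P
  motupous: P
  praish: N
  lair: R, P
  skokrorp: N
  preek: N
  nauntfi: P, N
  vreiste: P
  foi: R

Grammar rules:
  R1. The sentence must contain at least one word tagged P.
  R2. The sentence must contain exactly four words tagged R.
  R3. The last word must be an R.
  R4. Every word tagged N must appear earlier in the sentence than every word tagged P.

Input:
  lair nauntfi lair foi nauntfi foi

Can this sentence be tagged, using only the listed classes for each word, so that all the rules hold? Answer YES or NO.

Candidates per position — 1:lair {R,P}; 2:nauntfi {P,N}; 3:lair {R,P}; 4:foi {R}; 5:nauntfi {P,N}; 6:foi {R}.
One satisfying assignment: R P R R P R.
Check: rule 1 ok; rule 2 ok; rule 3 ok; rule 4 ok.

YES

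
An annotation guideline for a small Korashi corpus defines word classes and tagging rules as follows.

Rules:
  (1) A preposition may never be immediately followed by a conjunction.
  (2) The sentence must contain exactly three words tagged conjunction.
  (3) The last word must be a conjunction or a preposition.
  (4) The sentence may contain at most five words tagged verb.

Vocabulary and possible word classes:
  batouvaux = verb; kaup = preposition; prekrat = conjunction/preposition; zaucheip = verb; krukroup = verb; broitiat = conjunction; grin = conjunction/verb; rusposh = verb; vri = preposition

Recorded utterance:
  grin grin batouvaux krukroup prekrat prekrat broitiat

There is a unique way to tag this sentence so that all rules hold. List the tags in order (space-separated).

verb verb verb verb conjunction conjunction conjunction

Candidates per position — 1:grin {conjunction,verb}; 2:grin {conjunction,verb}; 3:batouvaux {verb}; 4:krukroup {verb}; 5:prekrat {conjunction,preposition}; 6:prekrat {conjunction,preposition}; 7:broitiat {conjunction}.
Word 5 cannot be preposition — rule 1 would then fail for every completion. It is conjunction.
Word 6 cannot be preposition — rule 1 would then fail for every completion. It is conjunction.
Word 1 cannot be conjunction — rule 2 would then fail for every completion. It is verb.
Word 2 cannot be conjunction — rule 2 would then fail for every completion. It is verb.
The unique satisfying tagging is: verb verb verb verb conjunction conjunction conjunction.
Rule-by-rule: rule 1 satisfied; rule 2 satisfied; rule 3 satisfied; rule 4 satisfied.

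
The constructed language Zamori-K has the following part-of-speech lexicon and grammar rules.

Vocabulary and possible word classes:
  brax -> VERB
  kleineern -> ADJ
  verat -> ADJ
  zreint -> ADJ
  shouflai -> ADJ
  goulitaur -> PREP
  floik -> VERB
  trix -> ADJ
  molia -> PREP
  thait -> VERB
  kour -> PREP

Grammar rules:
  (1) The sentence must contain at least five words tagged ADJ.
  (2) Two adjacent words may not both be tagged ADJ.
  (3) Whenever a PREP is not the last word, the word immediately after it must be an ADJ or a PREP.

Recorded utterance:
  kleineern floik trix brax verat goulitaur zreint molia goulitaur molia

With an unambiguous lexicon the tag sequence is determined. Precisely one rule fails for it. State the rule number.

Fixed tagging: ADJ VERB ADJ VERB ADJ PREP ADJ PREP PREP PREP.
Checking each rule: R1 ✗, R2 ✓, R3 ✓.
Only rule 1 fails.

1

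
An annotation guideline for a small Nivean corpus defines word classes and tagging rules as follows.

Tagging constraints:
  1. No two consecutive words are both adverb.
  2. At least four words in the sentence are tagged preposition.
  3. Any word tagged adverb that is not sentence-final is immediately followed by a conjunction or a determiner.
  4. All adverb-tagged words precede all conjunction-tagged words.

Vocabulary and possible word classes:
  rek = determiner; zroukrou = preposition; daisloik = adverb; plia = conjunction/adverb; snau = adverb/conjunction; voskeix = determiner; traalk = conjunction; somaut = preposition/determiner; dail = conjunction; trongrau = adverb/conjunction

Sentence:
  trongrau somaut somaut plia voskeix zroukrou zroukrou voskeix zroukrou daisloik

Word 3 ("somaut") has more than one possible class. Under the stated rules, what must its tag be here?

preposition

Candidates per position — 1:trongrau {adverb,conjunction}; 2:somaut {preposition,determiner}; 3:somaut {preposition,determiner}; 4:plia {conjunction,adverb}; 5:voskeix {determiner}; 6:zroukrou {preposition}; 7:zroukrou {preposition}; 8:voskeix {determiner}; 9:zroukrou {preposition}; 10:daisloik {adverb}.
Position 1: tagging it conjunction would leave rule 4 unsatisfiable, so it must be adverb.
Position 2: tagging it preposition would leave rule 3 unsatisfiable, so it must be determiner.
Position 3: tagging it determiner would leave rule 2 unsatisfiable, so it must be preposition.
Position 4: tagging it conjunction would leave rule 4 unsatisfiable, so it must be adverb.
The only consistent sequence is: adverb determiner preposition adverb determiner preposition preposition determiner preposition adverb.
Rule-by-rule: rule 1 satisfied; rule 2 satisfied; rule 3 satisfied; rule 4 satisfied.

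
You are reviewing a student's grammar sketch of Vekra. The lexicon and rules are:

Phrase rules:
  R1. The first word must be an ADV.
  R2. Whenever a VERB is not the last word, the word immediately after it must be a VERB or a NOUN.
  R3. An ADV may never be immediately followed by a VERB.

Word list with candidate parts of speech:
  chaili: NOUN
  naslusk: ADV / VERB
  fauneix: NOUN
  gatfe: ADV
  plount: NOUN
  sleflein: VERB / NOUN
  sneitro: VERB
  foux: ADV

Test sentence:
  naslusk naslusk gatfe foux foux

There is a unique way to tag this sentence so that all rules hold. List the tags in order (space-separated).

ADV ADV ADV ADV ADV

Candidates per position — 1:naslusk {ADV,VERB}; 2:naslusk {ADV,VERB}; 3:gatfe {ADV}; 4:foux {ADV}; 5:foux {ADV}.
If word 1 were VERB, no tagging could satisfy rule 1; so word 1 is ADV.
If word 2 were VERB, no tagging could satisfy rule 2; so word 2 is ADV.
The unique satisfying tagging is: ADV ADV ADV ADV ADV.
Checking: rule 1 ✓; rule 2 ✓; rule 3 ✓.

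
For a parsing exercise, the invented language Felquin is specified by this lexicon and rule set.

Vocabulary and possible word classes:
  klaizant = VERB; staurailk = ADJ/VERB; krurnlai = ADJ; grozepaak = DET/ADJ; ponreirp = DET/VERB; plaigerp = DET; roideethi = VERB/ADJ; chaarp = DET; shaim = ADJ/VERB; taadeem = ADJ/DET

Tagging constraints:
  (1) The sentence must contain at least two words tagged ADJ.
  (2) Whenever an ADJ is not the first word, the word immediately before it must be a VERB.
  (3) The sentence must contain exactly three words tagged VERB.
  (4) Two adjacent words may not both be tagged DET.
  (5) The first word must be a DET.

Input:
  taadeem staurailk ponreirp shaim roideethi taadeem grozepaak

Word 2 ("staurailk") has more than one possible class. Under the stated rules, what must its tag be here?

Candidates per position — 1:taadeem {ADJ,DET}; 2:staurailk {ADJ,VERB}; 3:ponreirp {DET,VERB}; 4:shaim {ADJ,VERB}; 5:roideethi {VERB,ADJ}; 6:taadeem {ADJ,DET}; 7:grozepaak {DET,ADJ}.
Word 1 cannot be ADJ — rule 5 would then fail for every completion. It is DET.
Word 2 cannot be ADJ — rule 2 would then fail for every completion. It is VERB.
Word 7 cannot be ADJ — rule 2 would then fail for every completion. It is DET.
Word 6 cannot be DET — rule 4 would then fail for every completion. It is ADJ.
Word 5 cannot be ADJ — rule 2 would then fail for every completion. It is VERB.
Word 4 cannot be VERB — rule 1 would then fail for every completion. It is ADJ.
Word 3 cannot be DET — rule 2 would then fail for every completion. It is VERB.
The unique satisfying tagging is: DET VERB VERB ADJ VERB ADJ DET.
Verifying each rule — rule 1 ok; rule 2 ok; rule 3 ok; rule 4 ok; rule 5 ok.

VERB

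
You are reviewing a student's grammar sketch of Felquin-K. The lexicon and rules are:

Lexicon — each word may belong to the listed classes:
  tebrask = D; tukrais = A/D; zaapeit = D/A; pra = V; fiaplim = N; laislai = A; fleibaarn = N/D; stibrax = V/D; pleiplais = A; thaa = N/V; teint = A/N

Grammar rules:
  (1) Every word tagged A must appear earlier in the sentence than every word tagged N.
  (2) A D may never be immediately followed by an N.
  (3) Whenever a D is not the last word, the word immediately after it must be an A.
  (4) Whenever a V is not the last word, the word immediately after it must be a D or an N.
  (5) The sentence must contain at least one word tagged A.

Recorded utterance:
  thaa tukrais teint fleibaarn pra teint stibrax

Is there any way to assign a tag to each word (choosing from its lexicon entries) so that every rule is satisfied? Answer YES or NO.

Candidates per position — 1:thaa {N,V}; 2:tukrais {A,D}; 3:teint {A,N}; 4:fleibaarn {N,D}; 5:pra {V}; 6:teint {A,N}; 7:stibrax {V,D}.
One satisfying assignment: V D A N V N D.
Check: rule 1 satisfied; rule 2 satisfied; rule 3 satisfied; rule 4 satisfied; rule 5 satisfied.

YES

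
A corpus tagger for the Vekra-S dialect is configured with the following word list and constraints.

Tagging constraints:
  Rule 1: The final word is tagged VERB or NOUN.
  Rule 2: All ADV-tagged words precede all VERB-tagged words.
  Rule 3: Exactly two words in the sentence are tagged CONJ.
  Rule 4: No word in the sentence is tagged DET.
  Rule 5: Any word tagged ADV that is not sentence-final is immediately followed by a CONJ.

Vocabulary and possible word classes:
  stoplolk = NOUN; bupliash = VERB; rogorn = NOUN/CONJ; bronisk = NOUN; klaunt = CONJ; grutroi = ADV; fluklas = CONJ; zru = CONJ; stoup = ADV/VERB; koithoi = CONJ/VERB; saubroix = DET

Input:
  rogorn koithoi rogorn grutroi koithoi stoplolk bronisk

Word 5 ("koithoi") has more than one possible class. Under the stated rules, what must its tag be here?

Candidates per position — 1:rogorn {NOUN,CONJ}; 2:koithoi {CONJ,VERB}; 3:rogorn {NOUN,CONJ}; 4:grutroi {ADV}; 5:koithoi {CONJ,VERB}; 6:stoplolk {NOUN}; 7:bronisk {NOUN}.
Position 2: tagging it VERB would leave rule 2 unsatisfiable, so it must be CONJ.
Position 5: tagging it VERB would leave rule 5 unsatisfiable, so it must be CONJ.
Position 1: tagging it CONJ would leave rule 3 unsatisfiable, so it must be NOUN.
Position 3: tagging it CONJ would leave rule 3 unsatisfiable, so it must be NOUN.
That leaves exactly one tagging: NOUN CONJ NOUN ADV CONJ NOUN NOUN.
Rule-by-rule: rule 1 ok; rule 2 ok; rule 3 ok; rule 4 ok; rule 5 ok.

CONJ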